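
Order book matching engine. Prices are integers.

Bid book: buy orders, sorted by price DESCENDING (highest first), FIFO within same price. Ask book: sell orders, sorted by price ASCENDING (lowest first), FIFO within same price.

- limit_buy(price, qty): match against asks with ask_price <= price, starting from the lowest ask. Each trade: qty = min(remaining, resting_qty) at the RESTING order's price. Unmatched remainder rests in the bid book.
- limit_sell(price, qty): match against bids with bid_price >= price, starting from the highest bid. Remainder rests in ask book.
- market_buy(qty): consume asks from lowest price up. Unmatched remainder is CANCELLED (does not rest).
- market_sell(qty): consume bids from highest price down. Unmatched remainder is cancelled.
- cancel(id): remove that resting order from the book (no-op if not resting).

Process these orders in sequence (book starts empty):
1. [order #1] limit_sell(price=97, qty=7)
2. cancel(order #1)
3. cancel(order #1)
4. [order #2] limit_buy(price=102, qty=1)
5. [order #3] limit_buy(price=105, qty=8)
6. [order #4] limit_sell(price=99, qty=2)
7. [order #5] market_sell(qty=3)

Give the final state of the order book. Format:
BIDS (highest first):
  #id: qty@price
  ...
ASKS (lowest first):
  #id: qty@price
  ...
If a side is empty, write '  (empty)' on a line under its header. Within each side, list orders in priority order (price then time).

Answer: BIDS (highest first):
  #3: 3@105
  #2: 1@102
ASKS (lowest first):
  (empty)

Derivation:
After op 1 [order #1] limit_sell(price=97, qty=7): fills=none; bids=[-] asks=[#1:7@97]
After op 2 cancel(order #1): fills=none; bids=[-] asks=[-]
After op 3 cancel(order #1): fills=none; bids=[-] asks=[-]
After op 4 [order #2] limit_buy(price=102, qty=1): fills=none; bids=[#2:1@102] asks=[-]
After op 5 [order #3] limit_buy(price=105, qty=8): fills=none; bids=[#3:8@105 #2:1@102] asks=[-]
After op 6 [order #4] limit_sell(price=99, qty=2): fills=#3x#4:2@105; bids=[#3:6@105 #2:1@102] asks=[-]
After op 7 [order #5] market_sell(qty=3): fills=#3x#5:3@105; bids=[#3:3@105 #2:1@102] asks=[-]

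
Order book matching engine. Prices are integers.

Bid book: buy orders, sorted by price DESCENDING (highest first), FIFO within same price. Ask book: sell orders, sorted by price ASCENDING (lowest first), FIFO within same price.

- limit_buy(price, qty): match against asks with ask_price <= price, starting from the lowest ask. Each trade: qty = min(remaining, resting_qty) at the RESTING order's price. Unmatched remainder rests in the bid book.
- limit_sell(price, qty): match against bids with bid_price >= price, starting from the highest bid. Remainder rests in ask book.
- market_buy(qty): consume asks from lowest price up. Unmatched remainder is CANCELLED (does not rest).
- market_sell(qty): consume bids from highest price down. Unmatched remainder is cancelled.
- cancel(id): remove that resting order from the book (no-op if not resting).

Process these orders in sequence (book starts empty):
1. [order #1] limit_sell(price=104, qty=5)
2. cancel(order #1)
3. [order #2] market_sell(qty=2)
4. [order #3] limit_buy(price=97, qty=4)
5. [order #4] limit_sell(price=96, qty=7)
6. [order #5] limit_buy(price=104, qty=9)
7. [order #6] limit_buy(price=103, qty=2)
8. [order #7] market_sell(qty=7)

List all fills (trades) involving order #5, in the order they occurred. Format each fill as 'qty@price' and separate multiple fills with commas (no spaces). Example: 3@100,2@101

Answer: 3@96,6@104

Derivation:
After op 1 [order #1] limit_sell(price=104, qty=5): fills=none; bids=[-] asks=[#1:5@104]
After op 2 cancel(order #1): fills=none; bids=[-] asks=[-]
After op 3 [order #2] market_sell(qty=2): fills=none; bids=[-] asks=[-]
After op 4 [order #3] limit_buy(price=97, qty=4): fills=none; bids=[#3:4@97] asks=[-]
After op 5 [order #4] limit_sell(price=96, qty=7): fills=#3x#4:4@97; bids=[-] asks=[#4:3@96]
After op 6 [order #5] limit_buy(price=104, qty=9): fills=#5x#4:3@96; bids=[#5:6@104] asks=[-]
After op 7 [order #6] limit_buy(price=103, qty=2): fills=none; bids=[#5:6@104 #6:2@103] asks=[-]
After op 8 [order #7] market_sell(qty=7): fills=#5x#7:6@104 #6x#7:1@103; bids=[#6:1@103] asks=[-]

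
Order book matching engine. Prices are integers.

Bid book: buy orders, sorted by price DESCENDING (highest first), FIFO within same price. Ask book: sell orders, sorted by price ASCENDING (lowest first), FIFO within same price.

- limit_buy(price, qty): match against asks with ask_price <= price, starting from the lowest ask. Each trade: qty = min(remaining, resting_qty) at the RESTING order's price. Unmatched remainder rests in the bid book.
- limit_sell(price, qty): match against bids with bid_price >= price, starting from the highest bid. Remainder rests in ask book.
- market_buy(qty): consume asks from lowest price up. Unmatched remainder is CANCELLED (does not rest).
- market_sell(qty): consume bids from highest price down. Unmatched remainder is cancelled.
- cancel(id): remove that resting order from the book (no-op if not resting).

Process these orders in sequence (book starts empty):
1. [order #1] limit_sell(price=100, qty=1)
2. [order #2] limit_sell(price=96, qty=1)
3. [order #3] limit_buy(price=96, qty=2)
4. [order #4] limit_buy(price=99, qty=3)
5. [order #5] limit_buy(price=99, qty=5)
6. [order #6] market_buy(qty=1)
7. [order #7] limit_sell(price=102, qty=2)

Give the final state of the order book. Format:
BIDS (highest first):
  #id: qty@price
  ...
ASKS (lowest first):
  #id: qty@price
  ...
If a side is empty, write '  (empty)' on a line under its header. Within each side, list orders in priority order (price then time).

Answer: BIDS (highest first):
  #4: 3@99
  #5: 5@99
  #3: 1@96
ASKS (lowest first):
  #7: 2@102

Derivation:
After op 1 [order #1] limit_sell(price=100, qty=1): fills=none; bids=[-] asks=[#1:1@100]
After op 2 [order #2] limit_sell(price=96, qty=1): fills=none; bids=[-] asks=[#2:1@96 #1:1@100]
After op 3 [order #3] limit_buy(price=96, qty=2): fills=#3x#2:1@96; bids=[#3:1@96] asks=[#1:1@100]
After op 4 [order #4] limit_buy(price=99, qty=3): fills=none; bids=[#4:3@99 #3:1@96] asks=[#1:1@100]
After op 5 [order #5] limit_buy(price=99, qty=5): fills=none; bids=[#4:3@99 #5:5@99 #3:1@96] asks=[#1:1@100]
After op 6 [order #6] market_buy(qty=1): fills=#6x#1:1@100; bids=[#4:3@99 #5:5@99 #3:1@96] asks=[-]
After op 7 [order #7] limit_sell(price=102, qty=2): fills=none; bids=[#4:3@99 #5:5@99 #3:1@96] asks=[#7:2@102]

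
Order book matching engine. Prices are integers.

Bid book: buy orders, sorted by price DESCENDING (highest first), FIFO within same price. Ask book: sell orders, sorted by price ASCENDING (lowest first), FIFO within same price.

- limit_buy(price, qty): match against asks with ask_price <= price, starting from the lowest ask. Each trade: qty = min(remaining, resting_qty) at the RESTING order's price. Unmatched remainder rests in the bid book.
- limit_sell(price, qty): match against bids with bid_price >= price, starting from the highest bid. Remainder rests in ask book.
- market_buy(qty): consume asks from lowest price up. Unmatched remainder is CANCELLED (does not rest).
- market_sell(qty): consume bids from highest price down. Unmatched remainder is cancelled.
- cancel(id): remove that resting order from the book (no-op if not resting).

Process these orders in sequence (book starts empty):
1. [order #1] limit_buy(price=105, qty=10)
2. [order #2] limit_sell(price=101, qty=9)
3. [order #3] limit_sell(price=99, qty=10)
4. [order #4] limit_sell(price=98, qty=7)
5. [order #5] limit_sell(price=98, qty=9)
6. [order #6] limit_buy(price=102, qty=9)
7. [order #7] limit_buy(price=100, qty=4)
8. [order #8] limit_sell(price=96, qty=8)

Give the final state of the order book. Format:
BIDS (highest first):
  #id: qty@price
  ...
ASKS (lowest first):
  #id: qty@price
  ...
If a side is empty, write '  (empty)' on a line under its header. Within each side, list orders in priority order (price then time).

After op 1 [order #1] limit_buy(price=105, qty=10): fills=none; bids=[#1:10@105] asks=[-]
After op 2 [order #2] limit_sell(price=101, qty=9): fills=#1x#2:9@105; bids=[#1:1@105] asks=[-]
After op 3 [order #3] limit_sell(price=99, qty=10): fills=#1x#3:1@105; bids=[-] asks=[#3:9@99]
After op 4 [order #4] limit_sell(price=98, qty=7): fills=none; bids=[-] asks=[#4:7@98 #3:9@99]
After op 5 [order #5] limit_sell(price=98, qty=9): fills=none; bids=[-] asks=[#4:7@98 #5:9@98 #3:9@99]
After op 6 [order #6] limit_buy(price=102, qty=9): fills=#6x#4:7@98 #6x#5:2@98; bids=[-] asks=[#5:7@98 #3:9@99]
After op 7 [order #7] limit_buy(price=100, qty=4): fills=#7x#5:4@98; bids=[-] asks=[#5:3@98 #3:9@99]
After op 8 [order #8] limit_sell(price=96, qty=8): fills=none; bids=[-] asks=[#8:8@96 #5:3@98 #3:9@99]

Answer: BIDS (highest first):
  (empty)
ASKS (lowest first):
  #8: 8@96
  #5: 3@98
  #3: 9@99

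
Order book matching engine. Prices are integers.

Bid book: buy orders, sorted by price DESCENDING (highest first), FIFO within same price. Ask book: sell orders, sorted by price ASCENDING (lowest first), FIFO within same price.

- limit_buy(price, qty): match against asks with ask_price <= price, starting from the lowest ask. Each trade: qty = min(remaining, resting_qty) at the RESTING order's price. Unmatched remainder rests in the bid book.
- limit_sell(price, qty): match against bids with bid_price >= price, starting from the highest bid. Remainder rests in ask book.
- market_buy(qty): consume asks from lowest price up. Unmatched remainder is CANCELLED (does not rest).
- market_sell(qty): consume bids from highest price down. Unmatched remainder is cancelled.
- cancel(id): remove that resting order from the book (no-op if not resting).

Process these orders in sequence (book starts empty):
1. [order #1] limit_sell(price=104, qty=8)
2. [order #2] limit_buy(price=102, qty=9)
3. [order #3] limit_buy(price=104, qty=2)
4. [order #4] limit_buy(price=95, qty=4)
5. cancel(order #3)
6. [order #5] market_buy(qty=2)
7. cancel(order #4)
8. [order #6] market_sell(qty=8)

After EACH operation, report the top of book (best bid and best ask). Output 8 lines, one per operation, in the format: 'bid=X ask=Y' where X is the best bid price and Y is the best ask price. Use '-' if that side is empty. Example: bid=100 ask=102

After op 1 [order #1] limit_sell(price=104, qty=8): fills=none; bids=[-] asks=[#1:8@104]
After op 2 [order #2] limit_buy(price=102, qty=9): fills=none; bids=[#2:9@102] asks=[#1:8@104]
After op 3 [order #3] limit_buy(price=104, qty=2): fills=#3x#1:2@104; bids=[#2:9@102] asks=[#1:6@104]
After op 4 [order #4] limit_buy(price=95, qty=4): fills=none; bids=[#2:9@102 #4:4@95] asks=[#1:6@104]
After op 5 cancel(order #3): fills=none; bids=[#2:9@102 #4:4@95] asks=[#1:6@104]
After op 6 [order #5] market_buy(qty=2): fills=#5x#1:2@104; bids=[#2:9@102 #4:4@95] asks=[#1:4@104]
After op 7 cancel(order #4): fills=none; bids=[#2:9@102] asks=[#1:4@104]
After op 8 [order #6] market_sell(qty=8): fills=#2x#6:8@102; bids=[#2:1@102] asks=[#1:4@104]

Answer: bid=- ask=104
bid=102 ask=104
bid=102 ask=104
bid=102 ask=104
bid=102 ask=104
bid=102 ask=104
bid=102 ask=104
bid=102 ask=104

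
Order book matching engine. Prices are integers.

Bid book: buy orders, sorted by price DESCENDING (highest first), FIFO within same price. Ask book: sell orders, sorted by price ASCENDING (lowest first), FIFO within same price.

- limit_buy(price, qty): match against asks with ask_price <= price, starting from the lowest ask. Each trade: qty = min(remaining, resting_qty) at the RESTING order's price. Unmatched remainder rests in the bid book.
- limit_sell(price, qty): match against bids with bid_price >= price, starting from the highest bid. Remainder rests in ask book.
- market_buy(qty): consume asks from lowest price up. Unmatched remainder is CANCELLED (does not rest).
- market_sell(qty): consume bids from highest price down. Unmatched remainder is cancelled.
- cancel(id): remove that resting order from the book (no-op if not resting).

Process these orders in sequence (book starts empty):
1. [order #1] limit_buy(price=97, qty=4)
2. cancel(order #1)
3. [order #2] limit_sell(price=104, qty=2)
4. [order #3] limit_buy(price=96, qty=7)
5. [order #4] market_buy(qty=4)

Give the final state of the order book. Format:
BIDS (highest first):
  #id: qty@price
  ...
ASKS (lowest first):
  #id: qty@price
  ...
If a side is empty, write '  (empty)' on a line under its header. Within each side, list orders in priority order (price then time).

After op 1 [order #1] limit_buy(price=97, qty=4): fills=none; bids=[#1:4@97] asks=[-]
After op 2 cancel(order #1): fills=none; bids=[-] asks=[-]
After op 3 [order #2] limit_sell(price=104, qty=2): fills=none; bids=[-] asks=[#2:2@104]
After op 4 [order #3] limit_buy(price=96, qty=7): fills=none; bids=[#3:7@96] asks=[#2:2@104]
After op 5 [order #4] market_buy(qty=4): fills=#4x#2:2@104; bids=[#3:7@96] asks=[-]

Answer: BIDS (highest first):
  #3: 7@96
ASKS (lowest first):
  (empty)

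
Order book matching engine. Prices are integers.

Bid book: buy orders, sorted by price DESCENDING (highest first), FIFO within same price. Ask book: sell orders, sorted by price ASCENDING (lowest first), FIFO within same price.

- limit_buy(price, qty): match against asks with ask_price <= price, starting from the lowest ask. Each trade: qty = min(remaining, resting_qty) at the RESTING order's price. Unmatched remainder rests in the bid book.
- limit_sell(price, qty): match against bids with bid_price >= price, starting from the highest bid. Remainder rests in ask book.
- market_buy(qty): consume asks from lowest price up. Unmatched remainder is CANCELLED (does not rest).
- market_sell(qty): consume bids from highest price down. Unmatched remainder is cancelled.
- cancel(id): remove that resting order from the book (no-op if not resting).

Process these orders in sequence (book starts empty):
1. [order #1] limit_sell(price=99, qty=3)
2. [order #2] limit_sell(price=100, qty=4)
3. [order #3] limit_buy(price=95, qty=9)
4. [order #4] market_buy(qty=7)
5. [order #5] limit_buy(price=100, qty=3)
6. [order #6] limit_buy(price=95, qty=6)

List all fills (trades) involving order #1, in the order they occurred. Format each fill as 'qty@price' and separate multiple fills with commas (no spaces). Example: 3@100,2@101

Answer: 3@99

Derivation:
After op 1 [order #1] limit_sell(price=99, qty=3): fills=none; bids=[-] asks=[#1:3@99]
After op 2 [order #2] limit_sell(price=100, qty=4): fills=none; bids=[-] asks=[#1:3@99 #2:4@100]
After op 3 [order #3] limit_buy(price=95, qty=9): fills=none; bids=[#3:9@95] asks=[#1:3@99 #2:4@100]
After op 4 [order #4] market_buy(qty=7): fills=#4x#1:3@99 #4x#2:4@100; bids=[#3:9@95] asks=[-]
After op 5 [order #5] limit_buy(price=100, qty=3): fills=none; bids=[#5:3@100 #3:9@95] asks=[-]
After op 6 [order #6] limit_buy(price=95, qty=6): fills=none; bids=[#5:3@100 #3:9@95 #6:6@95] asks=[-]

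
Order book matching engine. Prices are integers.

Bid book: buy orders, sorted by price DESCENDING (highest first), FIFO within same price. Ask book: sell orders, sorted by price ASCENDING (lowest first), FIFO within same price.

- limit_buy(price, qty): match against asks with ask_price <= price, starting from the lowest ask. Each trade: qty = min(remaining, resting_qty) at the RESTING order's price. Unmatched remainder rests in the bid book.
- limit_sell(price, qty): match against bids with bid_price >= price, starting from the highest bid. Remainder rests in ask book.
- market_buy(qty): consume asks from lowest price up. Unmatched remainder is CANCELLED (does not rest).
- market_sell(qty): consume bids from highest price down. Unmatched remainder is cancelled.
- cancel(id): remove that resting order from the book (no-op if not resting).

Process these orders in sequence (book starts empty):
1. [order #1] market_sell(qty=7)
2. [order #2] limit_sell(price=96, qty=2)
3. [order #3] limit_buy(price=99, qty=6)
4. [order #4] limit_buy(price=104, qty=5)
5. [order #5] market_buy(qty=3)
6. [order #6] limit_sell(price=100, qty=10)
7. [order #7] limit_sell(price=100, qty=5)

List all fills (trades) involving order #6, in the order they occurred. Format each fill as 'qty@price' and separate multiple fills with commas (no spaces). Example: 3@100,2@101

Answer: 5@104

Derivation:
After op 1 [order #1] market_sell(qty=7): fills=none; bids=[-] asks=[-]
After op 2 [order #2] limit_sell(price=96, qty=2): fills=none; bids=[-] asks=[#2:2@96]
After op 3 [order #3] limit_buy(price=99, qty=6): fills=#3x#2:2@96; bids=[#3:4@99] asks=[-]
After op 4 [order #4] limit_buy(price=104, qty=5): fills=none; bids=[#4:5@104 #3:4@99] asks=[-]
After op 5 [order #5] market_buy(qty=3): fills=none; bids=[#4:5@104 #3:4@99] asks=[-]
After op 6 [order #6] limit_sell(price=100, qty=10): fills=#4x#6:5@104; bids=[#3:4@99] asks=[#6:5@100]
After op 7 [order #7] limit_sell(price=100, qty=5): fills=none; bids=[#3:4@99] asks=[#6:5@100 #7:5@100]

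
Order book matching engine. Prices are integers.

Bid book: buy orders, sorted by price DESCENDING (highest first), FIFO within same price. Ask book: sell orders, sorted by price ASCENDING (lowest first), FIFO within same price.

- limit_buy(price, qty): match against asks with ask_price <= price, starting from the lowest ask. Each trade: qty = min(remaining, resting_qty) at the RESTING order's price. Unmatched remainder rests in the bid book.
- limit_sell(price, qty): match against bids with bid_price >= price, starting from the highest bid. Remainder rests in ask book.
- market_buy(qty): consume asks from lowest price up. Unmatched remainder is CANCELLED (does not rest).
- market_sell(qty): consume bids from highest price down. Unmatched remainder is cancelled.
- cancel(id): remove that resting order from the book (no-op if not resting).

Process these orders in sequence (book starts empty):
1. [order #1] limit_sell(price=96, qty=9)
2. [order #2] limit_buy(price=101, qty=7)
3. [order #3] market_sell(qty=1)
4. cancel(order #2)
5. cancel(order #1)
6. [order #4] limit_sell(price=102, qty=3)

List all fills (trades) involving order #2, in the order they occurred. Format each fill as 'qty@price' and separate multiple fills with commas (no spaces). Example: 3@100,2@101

After op 1 [order #1] limit_sell(price=96, qty=9): fills=none; bids=[-] asks=[#1:9@96]
After op 2 [order #2] limit_buy(price=101, qty=7): fills=#2x#1:7@96; bids=[-] asks=[#1:2@96]
After op 3 [order #3] market_sell(qty=1): fills=none; bids=[-] asks=[#1:2@96]
After op 4 cancel(order #2): fills=none; bids=[-] asks=[#1:2@96]
After op 5 cancel(order #1): fills=none; bids=[-] asks=[-]
After op 6 [order #4] limit_sell(price=102, qty=3): fills=none; bids=[-] asks=[#4:3@102]

Answer: 7@96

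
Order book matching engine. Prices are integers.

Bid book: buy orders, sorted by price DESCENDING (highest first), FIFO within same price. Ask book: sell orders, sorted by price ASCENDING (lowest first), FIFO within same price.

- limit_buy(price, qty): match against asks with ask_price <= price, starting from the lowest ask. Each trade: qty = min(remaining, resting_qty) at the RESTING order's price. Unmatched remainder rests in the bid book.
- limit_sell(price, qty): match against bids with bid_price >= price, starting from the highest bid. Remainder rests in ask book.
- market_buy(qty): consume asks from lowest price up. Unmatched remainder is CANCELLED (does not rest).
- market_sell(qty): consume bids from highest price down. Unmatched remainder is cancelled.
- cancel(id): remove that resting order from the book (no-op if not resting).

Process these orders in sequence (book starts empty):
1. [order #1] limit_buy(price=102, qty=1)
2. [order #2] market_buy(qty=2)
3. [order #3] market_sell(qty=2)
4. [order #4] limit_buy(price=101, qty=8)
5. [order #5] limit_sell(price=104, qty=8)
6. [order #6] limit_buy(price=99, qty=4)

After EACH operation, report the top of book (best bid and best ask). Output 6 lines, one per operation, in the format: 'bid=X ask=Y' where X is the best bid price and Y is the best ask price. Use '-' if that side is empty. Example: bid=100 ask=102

After op 1 [order #1] limit_buy(price=102, qty=1): fills=none; bids=[#1:1@102] asks=[-]
After op 2 [order #2] market_buy(qty=2): fills=none; bids=[#1:1@102] asks=[-]
After op 3 [order #3] market_sell(qty=2): fills=#1x#3:1@102; bids=[-] asks=[-]
After op 4 [order #4] limit_buy(price=101, qty=8): fills=none; bids=[#4:8@101] asks=[-]
After op 5 [order #5] limit_sell(price=104, qty=8): fills=none; bids=[#4:8@101] asks=[#5:8@104]
After op 6 [order #6] limit_buy(price=99, qty=4): fills=none; bids=[#4:8@101 #6:4@99] asks=[#5:8@104]

Answer: bid=102 ask=-
bid=102 ask=-
bid=- ask=-
bid=101 ask=-
bid=101 ask=104
bid=101 ask=104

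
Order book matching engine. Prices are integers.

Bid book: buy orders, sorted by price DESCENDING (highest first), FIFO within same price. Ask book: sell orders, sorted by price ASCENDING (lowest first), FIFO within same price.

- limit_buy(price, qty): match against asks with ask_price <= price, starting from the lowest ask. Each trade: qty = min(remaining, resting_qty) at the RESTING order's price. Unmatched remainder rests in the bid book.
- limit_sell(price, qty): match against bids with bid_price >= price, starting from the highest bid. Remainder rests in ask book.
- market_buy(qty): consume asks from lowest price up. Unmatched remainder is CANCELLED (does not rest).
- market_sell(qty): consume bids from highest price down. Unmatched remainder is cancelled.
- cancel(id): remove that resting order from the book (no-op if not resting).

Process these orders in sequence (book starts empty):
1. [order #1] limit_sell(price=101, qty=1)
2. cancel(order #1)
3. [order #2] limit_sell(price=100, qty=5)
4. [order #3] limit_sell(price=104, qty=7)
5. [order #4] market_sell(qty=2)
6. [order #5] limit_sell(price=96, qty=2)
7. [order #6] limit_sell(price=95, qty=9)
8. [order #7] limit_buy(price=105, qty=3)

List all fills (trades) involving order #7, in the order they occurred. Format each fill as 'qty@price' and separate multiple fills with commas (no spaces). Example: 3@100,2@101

Answer: 3@95

Derivation:
After op 1 [order #1] limit_sell(price=101, qty=1): fills=none; bids=[-] asks=[#1:1@101]
After op 2 cancel(order #1): fills=none; bids=[-] asks=[-]
After op 3 [order #2] limit_sell(price=100, qty=5): fills=none; bids=[-] asks=[#2:5@100]
After op 4 [order #3] limit_sell(price=104, qty=7): fills=none; bids=[-] asks=[#2:5@100 #3:7@104]
After op 5 [order #4] market_sell(qty=2): fills=none; bids=[-] asks=[#2:5@100 #3:7@104]
After op 6 [order #5] limit_sell(price=96, qty=2): fills=none; bids=[-] asks=[#5:2@96 #2:5@100 #3:7@104]
After op 7 [order #6] limit_sell(price=95, qty=9): fills=none; bids=[-] asks=[#6:9@95 #5:2@96 #2:5@100 #3:7@104]
After op 8 [order #7] limit_buy(price=105, qty=3): fills=#7x#6:3@95; bids=[-] asks=[#6:6@95 #5:2@96 #2:5@100 #3:7@104]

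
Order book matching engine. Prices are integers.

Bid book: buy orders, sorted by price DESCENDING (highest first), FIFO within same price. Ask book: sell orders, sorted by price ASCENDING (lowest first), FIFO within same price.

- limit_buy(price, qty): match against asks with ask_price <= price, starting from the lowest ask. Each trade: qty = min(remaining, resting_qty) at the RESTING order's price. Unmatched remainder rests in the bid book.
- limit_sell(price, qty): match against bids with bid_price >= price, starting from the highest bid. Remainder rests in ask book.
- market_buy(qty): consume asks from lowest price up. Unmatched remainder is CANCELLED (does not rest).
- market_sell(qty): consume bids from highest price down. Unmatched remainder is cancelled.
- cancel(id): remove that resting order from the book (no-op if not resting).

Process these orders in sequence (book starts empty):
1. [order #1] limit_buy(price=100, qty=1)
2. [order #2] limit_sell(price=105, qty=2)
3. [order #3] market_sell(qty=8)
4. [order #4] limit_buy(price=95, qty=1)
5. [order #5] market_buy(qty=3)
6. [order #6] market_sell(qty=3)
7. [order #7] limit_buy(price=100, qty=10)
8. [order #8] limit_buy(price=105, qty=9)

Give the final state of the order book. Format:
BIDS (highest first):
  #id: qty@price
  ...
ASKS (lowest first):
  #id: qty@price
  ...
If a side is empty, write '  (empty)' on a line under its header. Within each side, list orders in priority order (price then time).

After op 1 [order #1] limit_buy(price=100, qty=1): fills=none; bids=[#1:1@100] asks=[-]
After op 2 [order #2] limit_sell(price=105, qty=2): fills=none; bids=[#1:1@100] asks=[#2:2@105]
After op 3 [order #3] market_sell(qty=8): fills=#1x#3:1@100; bids=[-] asks=[#2:2@105]
After op 4 [order #4] limit_buy(price=95, qty=1): fills=none; bids=[#4:1@95] asks=[#2:2@105]
After op 5 [order #5] market_buy(qty=3): fills=#5x#2:2@105; bids=[#4:1@95] asks=[-]
After op 6 [order #6] market_sell(qty=3): fills=#4x#6:1@95; bids=[-] asks=[-]
After op 7 [order #7] limit_buy(price=100, qty=10): fills=none; bids=[#7:10@100] asks=[-]
After op 8 [order #8] limit_buy(price=105, qty=9): fills=none; bids=[#8:9@105 #7:10@100] asks=[-]

Answer: BIDS (highest first):
  #8: 9@105
  #7: 10@100
ASKS (lowest first):
  (empty)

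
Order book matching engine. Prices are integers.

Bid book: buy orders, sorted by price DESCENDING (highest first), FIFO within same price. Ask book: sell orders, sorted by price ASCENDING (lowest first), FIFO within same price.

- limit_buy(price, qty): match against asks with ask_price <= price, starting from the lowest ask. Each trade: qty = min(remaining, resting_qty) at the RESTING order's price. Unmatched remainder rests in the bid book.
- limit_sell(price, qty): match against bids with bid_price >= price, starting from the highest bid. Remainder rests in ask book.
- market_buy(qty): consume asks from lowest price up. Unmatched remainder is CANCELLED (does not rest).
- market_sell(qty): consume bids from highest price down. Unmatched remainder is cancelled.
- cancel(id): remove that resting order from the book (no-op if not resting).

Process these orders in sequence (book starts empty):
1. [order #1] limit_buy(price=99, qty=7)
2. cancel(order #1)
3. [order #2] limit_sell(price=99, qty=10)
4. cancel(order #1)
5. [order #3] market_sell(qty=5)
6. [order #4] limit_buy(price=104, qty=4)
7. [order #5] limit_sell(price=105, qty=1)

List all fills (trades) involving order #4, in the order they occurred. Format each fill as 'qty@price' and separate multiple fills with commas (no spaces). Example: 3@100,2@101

After op 1 [order #1] limit_buy(price=99, qty=7): fills=none; bids=[#1:7@99] asks=[-]
After op 2 cancel(order #1): fills=none; bids=[-] asks=[-]
After op 3 [order #2] limit_sell(price=99, qty=10): fills=none; bids=[-] asks=[#2:10@99]
After op 4 cancel(order #1): fills=none; bids=[-] asks=[#2:10@99]
After op 5 [order #3] market_sell(qty=5): fills=none; bids=[-] asks=[#2:10@99]
After op 6 [order #4] limit_buy(price=104, qty=4): fills=#4x#2:4@99; bids=[-] asks=[#2:6@99]
After op 7 [order #5] limit_sell(price=105, qty=1): fills=none; bids=[-] asks=[#2:6@99 #5:1@105]

Answer: 4@99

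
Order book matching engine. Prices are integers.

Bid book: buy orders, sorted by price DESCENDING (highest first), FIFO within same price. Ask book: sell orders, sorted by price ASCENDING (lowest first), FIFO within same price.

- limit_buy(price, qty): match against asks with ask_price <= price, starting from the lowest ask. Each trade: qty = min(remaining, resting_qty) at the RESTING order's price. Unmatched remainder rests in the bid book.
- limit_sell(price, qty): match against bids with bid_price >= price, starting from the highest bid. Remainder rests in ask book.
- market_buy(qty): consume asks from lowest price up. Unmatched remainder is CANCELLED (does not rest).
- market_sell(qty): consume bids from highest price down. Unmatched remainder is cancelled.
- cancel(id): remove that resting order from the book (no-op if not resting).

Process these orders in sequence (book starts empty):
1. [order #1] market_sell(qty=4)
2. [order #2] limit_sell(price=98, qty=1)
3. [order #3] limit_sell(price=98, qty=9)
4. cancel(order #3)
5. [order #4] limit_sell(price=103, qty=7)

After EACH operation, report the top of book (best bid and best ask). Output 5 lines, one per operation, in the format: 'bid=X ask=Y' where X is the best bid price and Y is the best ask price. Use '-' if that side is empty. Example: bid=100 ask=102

After op 1 [order #1] market_sell(qty=4): fills=none; bids=[-] asks=[-]
After op 2 [order #2] limit_sell(price=98, qty=1): fills=none; bids=[-] asks=[#2:1@98]
After op 3 [order #3] limit_sell(price=98, qty=9): fills=none; bids=[-] asks=[#2:1@98 #3:9@98]
After op 4 cancel(order #3): fills=none; bids=[-] asks=[#2:1@98]
After op 5 [order #4] limit_sell(price=103, qty=7): fills=none; bids=[-] asks=[#2:1@98 #4:7@103]

Answer: bid=- ask=-
bid=- ask=98
bid=- ask=98
bid=- ask=98
bid=- ask=98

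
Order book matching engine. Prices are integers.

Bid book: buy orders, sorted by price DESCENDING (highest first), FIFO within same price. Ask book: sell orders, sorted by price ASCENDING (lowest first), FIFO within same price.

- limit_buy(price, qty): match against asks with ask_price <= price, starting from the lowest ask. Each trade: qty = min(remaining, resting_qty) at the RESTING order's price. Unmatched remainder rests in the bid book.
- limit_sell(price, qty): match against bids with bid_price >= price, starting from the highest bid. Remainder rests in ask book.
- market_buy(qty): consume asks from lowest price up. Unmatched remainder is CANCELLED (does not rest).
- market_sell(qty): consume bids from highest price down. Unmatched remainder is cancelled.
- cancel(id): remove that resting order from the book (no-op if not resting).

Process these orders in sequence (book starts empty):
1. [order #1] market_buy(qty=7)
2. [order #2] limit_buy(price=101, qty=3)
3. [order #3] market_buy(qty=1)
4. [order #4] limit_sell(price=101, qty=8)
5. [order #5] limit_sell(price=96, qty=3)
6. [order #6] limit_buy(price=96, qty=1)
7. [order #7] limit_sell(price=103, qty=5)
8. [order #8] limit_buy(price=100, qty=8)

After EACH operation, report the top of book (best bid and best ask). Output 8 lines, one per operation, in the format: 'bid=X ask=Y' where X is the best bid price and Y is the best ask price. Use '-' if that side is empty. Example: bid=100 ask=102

After op 1 [order #1] market_buy(qty=7): fills=none; bids=[-] asks=[-]
After op 2 [order #2] limit_buy(price=101, qty=3): fills=none; bids=[#2:3@101] asks=[-]
After op 3 [order #3] market_buy(qty=1): fills=none; bids=[#2:3@101] asks=[-]
After op 4 [order #4] limit_sell(price=101, qty=8): fills=#2x#4:3@101; bids=[-] asks=[#4:5@101]
After op 5 [order #5] limit_sell(price=96, qty=3): fills=none; bids=[-] asks=[#5:3@96 #4:5@101]
After op 6 [order #6] limit_buy(price=96, qty=1): fills=#6x#5:1@96; bids=[-] asks=[#5:2@96 #4:5@101]
After op 7 [order #7] limit_sell(price=103, qty=5): fills=none; bids=[-] asks=[#5:2@96 #4:5@101 #7:5@103]
After op 8 [order #8] limit_buy(price=100, qty=8): fills=#8x#5:2@96; bids=[#8:6@100] asks=[#4:5@101 #7:5@103]

Answer: bid=- ask=-
bid=101 ask=-
bid=101 ask=-
bid=- ask=101
bid=- ask=96
bid=- ask=96
bid=- ask=96
bid=100 ask=101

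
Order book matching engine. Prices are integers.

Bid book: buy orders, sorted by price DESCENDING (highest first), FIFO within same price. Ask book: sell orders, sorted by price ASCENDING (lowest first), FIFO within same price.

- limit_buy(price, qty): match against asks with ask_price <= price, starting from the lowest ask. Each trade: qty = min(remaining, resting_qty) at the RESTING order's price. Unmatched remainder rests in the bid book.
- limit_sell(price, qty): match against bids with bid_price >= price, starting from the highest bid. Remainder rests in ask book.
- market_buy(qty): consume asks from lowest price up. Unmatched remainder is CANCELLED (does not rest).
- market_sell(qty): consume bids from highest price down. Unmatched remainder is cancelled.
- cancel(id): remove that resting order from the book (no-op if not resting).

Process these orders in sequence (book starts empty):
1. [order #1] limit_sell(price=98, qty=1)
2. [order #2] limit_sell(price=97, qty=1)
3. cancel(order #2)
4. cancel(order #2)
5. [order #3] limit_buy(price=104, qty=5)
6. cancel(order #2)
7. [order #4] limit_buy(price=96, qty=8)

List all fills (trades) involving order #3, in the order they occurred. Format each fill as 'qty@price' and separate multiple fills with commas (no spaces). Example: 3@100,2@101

After op 1 [order #1] limit_sell(price=98, qty=1): fills=none; bids=[-] asks=[#1:1@98]
After op 2 [order #2] limit_sell(price=97, qty=1): fills=none; bids=[-] asks=[#2:1@97 #1:1@98]
After op 3 cancel(order #2): fills=none; bids=[-] asks=[#1:1@98]
After op 4 cancel(order #2): fills=none; bids=[-] asks=[#1:1@98]
After op 5 [order #3] limit_buy(price=104, qty=5): fills=#3x#1:1@98; bids=[#3:4@104] asks=[-]
After op 6 cancel(order #2): fills=none; bids=[#3:4@104] asks=[-]
After op 7 [order #4] limit_buy(price=96, qty=8): fills=none; bids=[#3:4@104 #4:8@96] asks=[-]

Answer: 1@98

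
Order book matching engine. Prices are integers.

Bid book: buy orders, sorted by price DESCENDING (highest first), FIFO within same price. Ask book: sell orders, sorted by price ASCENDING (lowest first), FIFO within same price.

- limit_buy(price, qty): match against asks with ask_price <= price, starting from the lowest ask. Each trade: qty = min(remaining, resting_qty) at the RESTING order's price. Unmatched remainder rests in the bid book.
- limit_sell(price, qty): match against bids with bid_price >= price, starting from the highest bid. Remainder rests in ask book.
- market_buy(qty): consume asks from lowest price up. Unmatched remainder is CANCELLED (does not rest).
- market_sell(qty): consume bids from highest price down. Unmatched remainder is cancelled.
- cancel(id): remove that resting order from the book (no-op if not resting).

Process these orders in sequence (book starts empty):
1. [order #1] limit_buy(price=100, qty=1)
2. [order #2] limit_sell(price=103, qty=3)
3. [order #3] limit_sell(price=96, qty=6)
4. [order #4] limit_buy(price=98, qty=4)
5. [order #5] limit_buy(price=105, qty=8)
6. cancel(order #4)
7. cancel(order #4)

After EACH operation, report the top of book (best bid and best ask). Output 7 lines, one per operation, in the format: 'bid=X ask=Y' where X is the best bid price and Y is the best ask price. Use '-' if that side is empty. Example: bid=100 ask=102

After op 1 [order #1] limit_buy(price=100, qty=1): fills=none; bids=[#1:1@100] asks=[-]
After op 2 [order #2] limit_sell(price=103, qty=3): fills=none; bids=[#1:1@100] asks=[#2:3@103]
After op 3 [order #3] limit_sell(price=96, qty=6): fills=#1x#3:1@100; bids=[-] asks=[#3:5@96 #2:3@103]
After op 4 [order #4] limit_buy(price=98, qty=4): fills=#4x#3:4@96; bids=[-] asks=[#3:1@96 #2:3@103]
After op 5 [order #5] limit_buy(price=105, qty=8): fills=#5x#3:1@96 #5x#2:3@103; bids=[#5:4@105] asks=[-]
After op 6 cancel(order #4): fills=none; bids=[#5:4@105] asks=[-]
After op 7 cancel(order #4): fills=none; bids=[#5:4@105] asks=[-]

Answer: bid=100 ask=-
bid=100 ask=103
bid=- ask=96
bid=- ask=96
bid=105 ask=-
bid=105 ask=-
bid=105 ask=-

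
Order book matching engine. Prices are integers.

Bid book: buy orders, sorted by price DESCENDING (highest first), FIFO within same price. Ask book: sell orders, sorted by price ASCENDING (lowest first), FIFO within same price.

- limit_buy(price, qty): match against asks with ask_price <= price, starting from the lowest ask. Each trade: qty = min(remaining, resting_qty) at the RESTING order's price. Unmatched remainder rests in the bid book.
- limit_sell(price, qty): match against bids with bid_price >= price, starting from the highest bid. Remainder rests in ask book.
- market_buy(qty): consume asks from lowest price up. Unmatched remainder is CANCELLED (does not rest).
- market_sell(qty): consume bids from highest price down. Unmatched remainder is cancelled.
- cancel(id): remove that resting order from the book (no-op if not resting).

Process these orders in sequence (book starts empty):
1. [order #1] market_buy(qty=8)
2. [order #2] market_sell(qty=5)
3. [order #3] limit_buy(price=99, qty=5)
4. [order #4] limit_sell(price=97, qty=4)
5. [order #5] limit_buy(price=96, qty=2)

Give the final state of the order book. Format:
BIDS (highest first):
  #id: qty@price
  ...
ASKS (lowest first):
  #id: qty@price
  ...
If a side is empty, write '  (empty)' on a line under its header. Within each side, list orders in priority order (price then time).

Answer: BIDS (highest first):
  #3: 1@99
  #5: 2@96
ASKS (lowest first):
  (empty)

Derivation:
After op 1 [order #1] market_buy(qty=8): fills=none; bids=[-] asks=[-]
After op 2 [order #2] market_sell(qty=5): fills=none; bids=[-] asks=[-]
After op 3 [order #3] limit_buy(price=99, qty=5): fills=none; bids=[#3:5@99] asks=[-]
After op 4 [order #4] limit_sell(price=97, qty=4): fills=#3x#4:4@99; bids=[#3:1@99] asks=[-]
After op 5 [order #5] limit_buy(price=96, qty=2): fills=none; bids=[#3:1@99 #5:2@96] asks=[-]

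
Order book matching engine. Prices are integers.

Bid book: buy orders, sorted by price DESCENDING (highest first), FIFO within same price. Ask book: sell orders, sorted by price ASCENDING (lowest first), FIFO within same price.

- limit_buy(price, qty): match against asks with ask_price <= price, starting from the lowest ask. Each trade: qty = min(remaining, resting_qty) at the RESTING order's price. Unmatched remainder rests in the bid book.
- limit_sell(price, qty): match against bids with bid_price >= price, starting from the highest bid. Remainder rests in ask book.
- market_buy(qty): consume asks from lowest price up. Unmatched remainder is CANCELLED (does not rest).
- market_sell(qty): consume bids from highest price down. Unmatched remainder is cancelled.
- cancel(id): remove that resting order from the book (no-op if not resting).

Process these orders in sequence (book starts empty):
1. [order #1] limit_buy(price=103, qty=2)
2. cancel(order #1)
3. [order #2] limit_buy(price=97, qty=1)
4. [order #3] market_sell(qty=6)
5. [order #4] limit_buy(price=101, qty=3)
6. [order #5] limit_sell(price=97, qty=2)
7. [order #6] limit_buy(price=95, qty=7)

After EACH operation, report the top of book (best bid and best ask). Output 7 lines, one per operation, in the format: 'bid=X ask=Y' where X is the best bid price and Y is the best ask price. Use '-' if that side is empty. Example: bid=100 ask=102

After op 1 [order #1] limit_buy(price=103, qty=2): fills=none; bids=[#1:2@103] asks=[-]
After op 2 cancel(order #1): fills=none; bids=[-] asks=[-]
After op 3 [order #2] limit_buy(price=97, qty=1): fills=none; bids=[#2:1@97] asks=[-]
After op 4 [order #3] market_sell(qty=6): fills=#2x#3:1@97; bids=[-] asks=[-]
After op 5 [order #4] limit_buy(price=101, qty=3): fills=none; bids=[#4:3@101] asks=[-]
After op 6 [order #5] limit_sell(price=97, qty=2): fills=#4x#5:2@101; bids=[#4:1@101] asks=[-]
After op 7 [order #6] limit_buy(price=95, qty=7): fills=none; bids=[#4:1@101 #6:7@95] asks=[-]

Answer: bid=103 ask=-
bid=- ask=-
bid=97 ask=-
bid=- ask=-
bid=101 ask=-
bid=101 ask=-
bid=101 ask=-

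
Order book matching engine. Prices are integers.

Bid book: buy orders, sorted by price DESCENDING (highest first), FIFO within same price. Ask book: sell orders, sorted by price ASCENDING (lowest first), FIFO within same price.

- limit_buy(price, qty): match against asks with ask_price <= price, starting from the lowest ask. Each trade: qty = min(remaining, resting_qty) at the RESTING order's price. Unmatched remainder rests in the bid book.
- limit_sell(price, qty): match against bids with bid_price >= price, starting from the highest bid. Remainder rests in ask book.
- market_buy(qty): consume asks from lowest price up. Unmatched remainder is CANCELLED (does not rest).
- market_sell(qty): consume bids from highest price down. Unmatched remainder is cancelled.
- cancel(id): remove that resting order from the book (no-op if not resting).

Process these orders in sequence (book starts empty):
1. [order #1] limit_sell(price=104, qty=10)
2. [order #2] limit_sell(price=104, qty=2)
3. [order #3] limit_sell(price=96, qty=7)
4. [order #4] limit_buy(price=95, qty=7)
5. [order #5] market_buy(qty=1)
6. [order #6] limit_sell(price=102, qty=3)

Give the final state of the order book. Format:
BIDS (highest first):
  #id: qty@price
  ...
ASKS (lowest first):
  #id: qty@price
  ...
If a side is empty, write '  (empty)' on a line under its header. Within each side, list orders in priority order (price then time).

Answer: BIDS (highest first):
  #4: 7@95
ASKS (lowest first):
  #3: 6@96
  #6: 3@102
  #1: 10@104
  #2: 2@104

Derivation:
After op 1 [order #1] limit_sell(price=104, qty=10): fills=none; bids=[-] asks=[#1:10@104]
After op 2 [order #2] limit_sell(price=104, qty=2): fills=none; bids=[-] asks=[#1:10@104 #2:2@104]
After op 3 [order #3] limit_sell(price=96, qty=7): fills=none; bids=[-] asks=[#3:7@96 #1:10@104 #2:2@104]
After op 4 [order #4] limit_buy(price=95, qty=7): fills=none; bids=[#4:7@95] asks=[#3:7@96 #1:10@104 #2:2@104]
After op 5 [order #5] market_buy(qty=1): fills=#5x#3:1@96; bids=[#4:7@95] asks=[#3:6@96 #1:10@104 #2:2@104]
After op 6 [order #6] limit_sell(price=102, qty=3): fills=none; bids=[#4:7@95] asks=[#3:6@96 #6:3@102 #1:10@104 #2:2@104]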